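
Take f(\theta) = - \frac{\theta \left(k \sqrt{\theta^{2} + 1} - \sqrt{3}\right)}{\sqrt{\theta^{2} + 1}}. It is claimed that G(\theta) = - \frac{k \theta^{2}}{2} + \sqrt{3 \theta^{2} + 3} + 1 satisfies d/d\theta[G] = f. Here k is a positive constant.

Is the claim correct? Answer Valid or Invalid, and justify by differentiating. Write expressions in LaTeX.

Valid: G'(\theta) = f(\theta).

d/d\theta[G] = \frac{- k \theta \sqrt{\theta^{2} + 1} + \sqrt{3} \theta}{\sqrt{\theta^{2} + 1}}
This equals f(\theta) exactly, so the claim holds.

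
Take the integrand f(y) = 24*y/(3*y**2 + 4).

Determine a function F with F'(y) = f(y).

An antiderivative is F(y) = 4*log(3*y**2 + 4).

The substitution u = 3*y**2 + 4 works: f is exactly (dF/du)*(du/dy) for that inner function.
Check: d/dy[4*log(3*y**2 + 4)] = 24*y/(3*y**2 + 4) = f(y).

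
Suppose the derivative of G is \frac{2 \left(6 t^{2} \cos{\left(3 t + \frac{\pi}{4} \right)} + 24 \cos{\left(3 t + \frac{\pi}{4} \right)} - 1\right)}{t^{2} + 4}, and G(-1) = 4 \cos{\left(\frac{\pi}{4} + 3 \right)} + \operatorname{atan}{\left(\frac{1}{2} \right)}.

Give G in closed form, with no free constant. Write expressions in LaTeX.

G(t) = 4 \sin{\left(3 t + \frac{\pi}{4} \right)} - \operatorname{atan}{\left(\frac{t}{2} \right)}

Differentiate the proposed G(t) back; it has to land on the given G'(t).
A general antiderivative is 4 \sin{\left(3 t + \frac{\pi}{4} \right)} - \operatorname{atan}{\left(\frac{t}{2} \right)} + C.
The condition gives C = 4 \cos{\left(\frac{\pi}{4} + 3 \right)} + \operatorname{atan}{\left(\frac{1}{2} \right)} - (4 \cos{\left(\frac{\pi}{4} + 3 \right)} + \operatorname{atan}{\left(\frac{1}{2} \right)}) = 0.
So G(t) = 4 \sin{\left(3 t + \frac{\pi}{4} \right)} - \operatorname{atan}{\left(\frac{t}{2} \right)}.
Check: d/dt[4 \sin{\left(3 t + \frac{\pi}{4} \right)} - \operatorname{atan}{\left(\frac{t}{2} \right)}] = \frac{12 t^{2} \cos{\left(3 t + \frac{\pi}{4} \right)} + 48 \cos{\left(3 t + \frac{\pi}{4} \right)} - 2}{t^{2} + 4}, which equals G'(t).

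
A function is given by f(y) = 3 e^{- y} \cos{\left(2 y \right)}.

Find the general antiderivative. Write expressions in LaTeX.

For F(y) to be correct the identity F'(y) - f(y) = 0 must hold.
Check: d/dy[\frac{6 e^{- y} \sin{\left(2 y \right)}}{5} - \frac{3 e^{- y} \cos{\left(2 y \right)}}{5}] = 3 e^{- y} \cos{\left(2 y \right)} = f(y).

F(y) = \frac{6 e^{- y} \sin{\left(2 y \right)}}{5} - \frac{3 e^{- y} \cos{\left(2 y \right)}}{5} + C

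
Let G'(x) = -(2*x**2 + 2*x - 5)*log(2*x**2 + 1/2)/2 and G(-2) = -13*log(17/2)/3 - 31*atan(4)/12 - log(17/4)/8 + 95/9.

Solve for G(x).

Since d/dx undoes antidifferentiation here, G(x) must give back the stated G'(x).
A general antiderivative is 2*x**3/9 + x**2/2 - 31*x/6 + (-x**3/3 - x**2/2 + 5*x/2)*log(2*x**2 + 1/2) - log(x**2 + 1/4)/8 + 31*atan(2*x)/12 + C.
The condition gives C = -13*log(17/2)/3 - 31*atan(4)/12 - log(17/4)/8 + 95/9 - (-13*log(17/2)/3 - 31*atan(4)/12 - log(17/4)/8 + 95/9) = 0.
So G(x) = (16*x**3 + 36*x**2 + 12*x*(-2*x**2 - 3*x + 15)*log(2*x**2 + 1/2) - 372*x - 9*log(x**2 + 1/4) + 186*atan(2*x))/72.
Check: d/dx[(16*x**3 + 36*x**2 + 12*x*(-2*x**2 - 3*x + 15)*log(2*x**2 + 1/2) - 372*x - 9*log(x**2 + 1/4) + 186*atan(2*x))/72] = -x**2*log(2*x**2 + 1/2) - x*log(2*x**2 + 1/2) + 5*log(2*x**2 + 1/2)/2, which equals G'(x).

G(x) = (16*x**3 + 36*x**2 + 12*x*(-2*x**2 - 3*x + 15)*log(2*x**2 + 1/2) - 372*x - 9*log(x**2 + 1/4) + 186*atan(2*x))/72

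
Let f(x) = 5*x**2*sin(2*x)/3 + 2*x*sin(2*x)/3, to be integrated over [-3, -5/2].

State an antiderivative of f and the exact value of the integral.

The integrand splits into summands that can be handled one at a time.
F(x) = -5*x**2*cos(2*x)/6 + 5*x*sin(2*x)/6 - x*cos(2*x)/3 + sin(2*x)/6 + 5*cos(2*x)/12 is an antiderivative of f.
Check: d/dx[-5*x**2*cos(2*x)/6 + 5*x*sin(2*x)/6 - x*cos(2*x)/3 + sin(2*x)/6 + 5*cos(2*x)/12] = 5*x**2*sin(2*x)/3 + 2*x*sin(2*x)/3 = f(x).
F(-5/2) = 23*sin(5)/12 - 95*cos(5)/24; F(-3) = -73*cos(6)/12 + 7*sin(6)/3.
Integral = F(-5/2) - F(-3) = 23*sin(5)/12 - 95*cos(5)/24 - 7*sin(6)/3 + 73*cos(6)/12.

Antiderivative: F(x) = -5*x**2*cos(2*x)/6 + 5*x*sin(2*x)/6 - x*cos(2*x)/3 + sin(2*x)/6 + 5*cos(2*x)/12; value = 23*sin(5)/12 - 95*cos(5)/24 - 7*sin(6)/3 + 73*cos(6)/12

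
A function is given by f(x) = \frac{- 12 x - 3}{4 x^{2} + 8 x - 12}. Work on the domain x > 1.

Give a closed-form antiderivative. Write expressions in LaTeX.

Factor the denominator (4 \left(x - 1\right) \left(x + 3\right)) and decompose: f = - \frac{33}{16 \left(x + 3\right)} - \frac{15}{16 \left(x - 1\right)}; each piece integrates to a log, atan, or power term.
Check: d/dx[- \frac{15 \log{\left(x - 1 \right)}}{16} - \frac{33 \log{\left(x + 3 \right)}}{16}] = \frac{- 12 x - 3}{4 x^{2} + 8 x - 12} = f(x).

An antiderivative is F(x) = - \frac{15 \log{\left(x - 1 \right)}}{16} - \frac{33 \log{\left(x + 3 \right)}}{16}.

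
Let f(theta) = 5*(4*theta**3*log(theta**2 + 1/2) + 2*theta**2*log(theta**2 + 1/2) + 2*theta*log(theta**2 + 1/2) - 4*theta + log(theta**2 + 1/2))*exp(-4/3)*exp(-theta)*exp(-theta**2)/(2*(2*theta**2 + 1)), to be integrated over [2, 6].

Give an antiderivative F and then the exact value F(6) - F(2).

Antiderivative: F(theta) = -5*exp(-4/3)*exp(-theta)*exp(-theta**2)*log(theta**2 + 1/2)/2; value = -5*exp(-130/3)*log(73/2)/2 + 5*exp(-22/3)*log(9/2)/2

f has the shape u'v + uv' for u = -5*exp(-theta**2 - theta - 4/3)/2 and v = log(theta**2 + 1/2) — it is the derivative of the product u*v.
F(theta) = -5*exp(-4/3)*exp(-theta)*exp(-theta**2)*log(theta**2 + 1/2)/2 is an antiderivative of f.
Check: d/dtheta[-5*exp(-4/3)*exp(-theta)*exp(-theta**2)*log(theta**2 + 1/2)/2] = (20*theta**3*log(theta**2 + 1/2) + 10*theta**2*log(theta**2 + 1/2) + 10*theta*log(theta**2 + 1/2) - 20*theta + 5*log(theta**2 + 1/2))/(4*theta**2*exp(4/3)*exp(theta)*exp(theta**2) + 2*exp(4/3)*exp(theta)*exp(theta**2)), which equals f(theta).
F(6) = -5*exp(-130/3)*log(73/2)/2; F(2) = -5*exp(-22/3)*log(9/2)/2.
Integral = F(6) - F(2) = -5*exp(-130/3)*log(73/2)/2 + 5*exp(-22/3)*log(9/2)/2.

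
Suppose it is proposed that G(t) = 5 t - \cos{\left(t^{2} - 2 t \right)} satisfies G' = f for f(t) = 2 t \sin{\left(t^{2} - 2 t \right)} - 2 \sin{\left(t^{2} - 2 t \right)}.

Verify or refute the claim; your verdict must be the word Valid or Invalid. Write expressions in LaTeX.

Invalid: d/dt[G] - f = 5, which is not 0.

d/dt[G] = 2 t \sin{\left(t^{2} - 2 t \right)} - 2 \sin{\left(t^{2} - 2 t \right)} + 5
d/dt[G] - f(t) = 5 != 0.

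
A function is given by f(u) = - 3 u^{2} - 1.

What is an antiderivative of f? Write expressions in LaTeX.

An antiderivative is F(u) = - u \left(u^{2} + 1\right).

For F(u) to be correct the identity F'(u) - f(u) = 0 must hold.
Check: d/du[- u \left(u^{2} + 1\right)] = - 3 u^{2} - 1 = f(u).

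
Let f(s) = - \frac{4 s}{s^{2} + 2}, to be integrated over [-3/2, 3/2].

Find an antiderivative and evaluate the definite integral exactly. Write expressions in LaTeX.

f matches the chain-rule pattern g'(h)*h' with inner function h(s) = s^{2} + 2; substituting u = h(s) collapses the integral.
F(s) = - 2 \log{\left(s^{2} + 2 \right)} is an antiderivative of f.
Check: d/ds[- 2 \log{\left(s^{2} + 2 \right)}] = - \frac{4 s}{s^{2} + 2} = f(s).
F(3/2) = - 2 \log{\left(\frac{17}{4} \right)}; F(-3/2) = - 2 \log{\left(\frac{17}{4} \right)}.
Integral = F(3/2) - F(-3/2) = 0.

Antiderivative: F(s) = - 2 \log{\left(s^{2} + 2 \right)}; value = 0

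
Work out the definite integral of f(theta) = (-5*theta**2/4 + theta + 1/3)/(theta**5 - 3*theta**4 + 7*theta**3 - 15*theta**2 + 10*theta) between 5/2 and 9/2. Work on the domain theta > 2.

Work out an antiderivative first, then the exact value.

The denominator factors as 12*theta*(theta - 2)*(theta - 1)*(theta**2 + 5); partial fractions split f into directly integrable pieces: (139*theta + 335)/(1080*(theta**2 + 5)) - 1/(72*(theta - 1)) - 4/(27*(theta - 2)) + 1/(30*theta).
F(theta) = log(theta)/30 - 4*log(theta - 2)/27 - log(theta - 1)/72 + 139*log(theta**2 + 5)/2160 + 67*sqrt(5)*atan(sqrt(5)*theta/5)/1080 is an antiderivative of f.
Check: d/dtheta[log(theta)/30 - 4*log(theta - 2)/27 - log(theta - 1)/72 + 139*log(theta**2 + 5)/2160 + 67*sqrt(5)*atan(sqrt(5)*theta/5)/1080] = (-15*theta**2 + 12*theta + 4)/(12*theta**5 - 36*theta**4 + 84*theta**3 - 180*theta**2 + 120*theta), which equals f(theta).
F(9/2) = -4*log(5/2)/27 - log(7/2)/72 + log(9/2)/30 + 67*sqrt(5)*atan(9*sqrt(5)/10)/1080 + 139*log(101/4)/2160; F(5/2) = -log(3/2)/72 + log(5/2)/30 + 4*log(2)/27 + 67*sqrt(5)*atan(sqrt(5)/2)/1080 + 139*log(45/4)/2160.
Integral = F(9/2) - F(5/2) = -49*log(5/2)/270 - 139*log(45/4)/2160 - 67*sqrt(5)*atan(sqrt(5)/2)/1080 - 4*log(2)/27 - log(7/2)/72 + log(3/2)/72 + log(9/2)/30 + 67*sqrt(5)*atan(9*sqrt(5)/10)/1080 + 139*log(101/4)/2160.

Antiderivative: F(theta) = log(theta)/30 - 4*log(theta - 2)/27 - log(theta - 1)/72 + 139*log(theta**2 + 5)/2160 + 67*sqrt(5)*atan(sqrt(5)*theta/5)/1080; value = -49*log(5/2)/270 - 139*log(45/4)/2160 - 67*sqrt(5)*atan(sqrt(5)/2)/1080 - 4*log(2)/27 - log(7/2)/72 + log(3/2)/72 + log(9/2)/30 + 67*sqrt(5)*atan(9*sqrt(5)/10)/1080 + 139*log(101/4)/2160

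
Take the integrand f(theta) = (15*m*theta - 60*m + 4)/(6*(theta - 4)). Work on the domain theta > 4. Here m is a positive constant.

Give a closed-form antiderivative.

An antiderivative is F(theta) = 5*m*theta/2 + 2*log(theta/2 - 2)/3.

Check any antiderivative F(theta) by computing F'(theta) and comparing it with f(theta).
Check: d/dtheta[5*m*theta/2 + 2*log(theta/2 - 2)/3] = (15*m*theta - 60*m + 4)/(6*theta - 24), which equals f(theta).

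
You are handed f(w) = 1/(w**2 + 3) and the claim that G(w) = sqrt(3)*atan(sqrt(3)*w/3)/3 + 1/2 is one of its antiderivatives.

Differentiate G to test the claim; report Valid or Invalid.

d/dw[G] = 1/(w**2 + 3)
This equals f(w) exactly, so the claim holds.

Valid. The derivative of G reproduces f.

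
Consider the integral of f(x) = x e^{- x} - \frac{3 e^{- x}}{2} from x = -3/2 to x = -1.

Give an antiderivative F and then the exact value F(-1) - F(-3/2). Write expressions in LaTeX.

Recognize the product-rule pattern: f = u'v + uv' with u = \frac{1}{2} - x, v = e^{- x}, so integration by parts undoes it.
F(x) = - \frac{\left(2 x - 1\right) e^{- x}}{2} is an antiderivative of f.
Check: d/dx[- \frac{\left(2 x - 1\right) e^{- x}}{2}] = \frac{\left(2 x - 3\right) e^{- x}}{2}, which equals f(x).
F(-1) = \frac{3 e}{2}; F(-3/2) = 2 e^{\frac{3}{2}}.
Integral = F(-1) - F(-3/2) = - 2 e^{\frac{3}{2}} + \frac{3 e}{2}.

Antiderivative: F(x) = - \frac{\left(2 x - 1\right) e^{- x}}{2}; value = - 2 e^{\frac{3}{2}} + \frac{3 e}{2}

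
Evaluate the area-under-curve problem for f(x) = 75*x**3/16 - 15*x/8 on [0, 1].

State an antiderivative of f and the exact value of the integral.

Antiderivative: F(x) = 75*x**4/64 - 15*x**2/16; value = 15/64

The substitution u = 5*x**2/4 - 1/2 works: f is exactly (dF/du)*(du/dx) for that inner function.
F(x) = 75*x**4/64 - 15*x**2/16 is an antiderivative of f.
Check: d/dx[75*x**4/64 - 15*x**2/16] = 75*x**3/16 - 15*x/8 = f(x).
F(1) = 15/64; F(0) = 0.
Integral = F(1) - F(0) = 15/64.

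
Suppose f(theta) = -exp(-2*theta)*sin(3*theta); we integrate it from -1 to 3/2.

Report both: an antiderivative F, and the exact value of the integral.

Antiderivative: F(theta) = (2*sin(3*theta) + 3*cos(3*theta))*exp(-2*theta)/13; value = 2*exp(-3)*sin(9/2)/13 + 3*exp(-3)*cos(9/2)/13 + 2*exp(2)*sin(3)/13 - 3*exp(2)*cos(3)/13

An antiderivative F(theta) passes only if d/dtheta[F] lands on f(theta) exactly.
F(theta) = (2*sin(3*theta) + 3*cos(3*theta))*exp(-2*theta)/13 is an antiderivative of f.
Check: d/dtheta[(2*sin(3*theta) + 3*cos(3*theta))*exp(-2*theta)/13] = -exp(-2*theta)*sin(3*theta) = f(theta).
F(3/2) = 2*exp(-3)*sin(9/2)/13 + 3*exp(-3)*cos(9/2)/13; F(-1) = 3*exp(2)*cos(3)/13 - 2*exp(2)*sin(3)/13.
Integral = F(3/2) - F(-1) = 2*exp(-3)*sin(9/2)/13 + 3*exp(-3)*cos(9/2)/13 + 2*exp(2)*sin(3)/13 - 3*exp(2)*cos(3)/13.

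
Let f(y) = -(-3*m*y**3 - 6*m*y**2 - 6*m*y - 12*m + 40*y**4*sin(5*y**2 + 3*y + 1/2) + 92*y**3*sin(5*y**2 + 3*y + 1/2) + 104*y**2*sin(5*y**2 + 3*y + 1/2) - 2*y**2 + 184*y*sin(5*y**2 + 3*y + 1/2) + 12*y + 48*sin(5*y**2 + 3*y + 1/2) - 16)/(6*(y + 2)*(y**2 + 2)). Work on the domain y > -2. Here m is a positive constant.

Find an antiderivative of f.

Whatever form F(y) takes, F'(y) = f(y) is non-negotiable.
Check: d/dy[m*y/2 + 4*log(y + 2)/3 - log(3*y**2 + 6)/2 + 2*cos(5*y**2 + 3*y + 1/2)/3] = (3*m*y**3 + 6*m*y**2 + 6*m*y + 12*m - 40*y**4*sin(5*y**2 + 3*y + 1/2) - 92*y**3*sin(5*y**2 + 3*y + 1/2) - 104*y**2*sin(5*y**2 + 3*y + 1/2) + 2*y**2 - 184*y*sin(5*y**2 + 3*y + 1/2) - 12*y - 48*sin(5*y**2 + 3*y + 1/2) + 16)/(6*y**3 + 12*y**2 + 12*y + 24), which equals f(y).

An antiderivative is F(y) = m*y/2 + 4*log(y + 2)/3 - log(3*y**2 + 6)/2 + 2*cos(5*y**2 + 3*y + 1/2)/3.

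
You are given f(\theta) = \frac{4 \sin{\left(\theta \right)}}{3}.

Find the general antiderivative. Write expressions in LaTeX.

Recover f(\theta) by differentiating a candidate F(\theta); any mismatch rules it out.
Check: d/d\theta[- \frac{4 \cos{\left(\theta \right)}}{3}] = \frac{4 \sin{\left(\theta \right)}}{3} = f(\theta).

F(\theta) = - \frac{4 \cos{\left(\theta \right)}}{3} + C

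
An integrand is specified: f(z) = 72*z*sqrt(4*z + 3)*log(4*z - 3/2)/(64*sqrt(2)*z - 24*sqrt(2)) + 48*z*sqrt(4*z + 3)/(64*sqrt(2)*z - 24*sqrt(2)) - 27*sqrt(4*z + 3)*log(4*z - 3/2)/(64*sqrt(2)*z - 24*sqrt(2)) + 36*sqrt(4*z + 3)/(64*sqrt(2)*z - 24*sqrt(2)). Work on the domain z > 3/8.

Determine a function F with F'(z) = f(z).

An antiderivative is F(z) = 3*(2*z + 3/2)**(3/2)*log(4*z - 3/2)/8.

Recognize the product-rule pattern: f = u'v + uv' with u = 3*(2*z + 3/2)**(3/2)/8, v = log(4*z - 3/2), so integration by parts undoes it.
Check: d/dz[3*(2*z + 3/2)**(3/2)*log(4*z - 3/2)/8] = (72*z*sqrt(4*z + 3)*log(4*z - 3/2) + 48*z*sqrt(4*z + 3) - 27*sqrt(4*z + 3)*log(4*z - 3/2) + 36*sqrt(4*z + 3))/(64*sqrt(2)*z - 24*sqrt(2)), which equals f(z).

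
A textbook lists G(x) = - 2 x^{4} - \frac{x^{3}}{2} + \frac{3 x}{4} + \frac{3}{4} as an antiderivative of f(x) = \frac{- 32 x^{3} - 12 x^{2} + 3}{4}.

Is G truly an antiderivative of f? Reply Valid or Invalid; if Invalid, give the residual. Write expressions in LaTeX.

d/dx[G] = - 8 x^{3} - \frac{3 x^{2}}{2} + \frac{3}{4}
d/dx[G] - f(x) = \frac{3 x^{2}}{2} != 0.

Invalid: d/dx[G] - f = \frac{3 x^{2}}{2}, which is not 0.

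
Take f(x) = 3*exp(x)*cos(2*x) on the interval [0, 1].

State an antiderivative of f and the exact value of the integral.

Check any antiderivative F(x) by computing F'(x) and comparing it with f(x).
F(x) = 6*exp(x)*sin(2*x)/5 + 3*exp(x)*cos(2*x)/5 is an antiderivative of f.
Check: d/dx[6*exp(x)*sin(2*x)/5 + 3*exp(x)*cos(2*x)/5] = 3*exp(x)*cos(2*x) = f(x).
F(1) = 3*exp(1)*cos(2)/5 + 6*exp(1)*sin(2)/5; F(0) = 3/5.
Integral = F(1) - F(0) = 3*exp(1)*cos(2)/5 - 3/5 + 6*exp(1)*sin(2)/5.

Antiderivative: F(x) = 6*exp(x)*sin(2*x)/5 + 3*exp(x)*cos(2*x)/5; value = 3*exp(1)*cos(2)/5 - 3/5 + 6*exp(1)*sin(2)/5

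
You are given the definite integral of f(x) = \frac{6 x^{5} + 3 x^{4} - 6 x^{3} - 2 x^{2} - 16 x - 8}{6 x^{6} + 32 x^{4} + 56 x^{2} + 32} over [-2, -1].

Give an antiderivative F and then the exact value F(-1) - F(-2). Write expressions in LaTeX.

Antiderivative: F(x) = \frac{x^{2} \log{\left(\frac{3 x^{2}}{2} + 2 \right)} - x + 2 \log{\left(\frac{3 x^{2}}{2} + 2 \right)} + 5}{2 \left(x^{2} + 2\right)}; value = - \frac{\log{\left(8 \right)}}{2} + \frac{5}{12} + \frac{\log{\left(\frac{7}{2} \right)}}{2}

A first test for any F(x): its x-derivative must equal f(x) identically.
F(x) = \frac{x^{2} \log{\left(\frac{3 x^{2}}{2} + 2 \right)} - x + 2 \log{\left(\frac{3 x^{2}}{2} + 2 \right)} + 5}{2 \left(x^{2} + 2\right)} is an antiderivative of f.
Check: d/dx[\frac{x^{2} \log{\left(\frac{3 x^{2}}{2} + 2 \right)} - x + 2 \log{\left(\frac{3 x^{2}}{2} + 2 \right)} + 5}{2 \left(x^{2} + 2\right)}] = \frac{6 x^{5} + 3 x^{4} - 6 x^{3} - 2 x^{2} - 16 x - 8}{6 x^{6} + 32 x^{4} + 56 x^{2} + 32} = f(x).
F(-1) = \frac{\log{\left(\frac{7}{2} \right)}}{2} + 1; F(-2) = \frac{7}{12} + \frac{\log{\left(8 \right)}}{2}.
Integral = F(-1) - F(-2) = - \frac{\log{\left(8 \right)}}{2} + \frac{5}{12} + \frac{\log{\left(\frac{7}{2} \right)}}{2}.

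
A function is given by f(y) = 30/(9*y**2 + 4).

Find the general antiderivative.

Differentiate the proposed F(y) back; it has to land on f(y) exactly.
Check: d/dy[5*atan(3*y/2)] = 30/(9*y**2 + 4) = f(y).

F(y) = 5*atan(3*y/2) + C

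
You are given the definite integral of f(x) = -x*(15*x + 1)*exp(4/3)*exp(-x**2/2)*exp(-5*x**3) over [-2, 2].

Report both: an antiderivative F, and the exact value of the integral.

f matches the chain-rule pattern g'(h)*h' with inner function h(x) = -5*x**3 - x**2/2 + 4/3; substituting u = h(x) collapses the integral.
F(x) = exp(4/3)*exp(-x**2/2)*exp(-5*x**3) is an antiderivative of f.
Check: d/dx[exp(4/3)*exp(-x**2/2)*exp(-5*x**3)] = (-15*x**2*exp(4/3) - x*exp(4/3))*exp(-x**2/2)*exp(-5*x**3), which equals f(x).
F(2) = exp(-122/3); F(-2) = exp(118/3).
Integral = F(2) - F(-2) = -exp(118/3) + exp(-122/3).

Antiderivative: F(x) = exp(4/3)*exp(-x**2/2)*exp(-5*x**3); value = -exp(118/3) + exp(-122/3)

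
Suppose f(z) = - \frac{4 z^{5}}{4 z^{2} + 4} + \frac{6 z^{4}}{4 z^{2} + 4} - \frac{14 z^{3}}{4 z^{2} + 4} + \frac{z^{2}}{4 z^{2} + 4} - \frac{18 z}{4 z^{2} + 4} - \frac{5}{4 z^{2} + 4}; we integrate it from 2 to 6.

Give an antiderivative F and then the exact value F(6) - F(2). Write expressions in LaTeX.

Antiderivative: F(z) = - \frac{z^{4}}{4} + \frac{z^{3}}{2} - \frac{5 z^{2}}{4} - \frac{5 z}{4} - \log{\left(z^{2} + 1 \right)}; value = -261 - \log{\left(111 \right)} + \log{\left(15 \right)}

The integrand splits into summands that can be handled one at a time.
F(z) = - \frac{z^{4}}{4} + \frac{z^{3}}{2} - \frac{5 z^{2}}{4} - \frac{5 z}{4} - \log{\left(z^{2} + 1 \right)} is an antiderivative of f.
Check: d/dz[- \frac{z^{4}}{4} + \frac{z^{3}}{2} - \frac{5 z^{2}}{4} - \frac{5 z}{4} - \log{\left(z^{2} + 1 \right)}] = \frac{- 4 z^{5} + 6 z^{4} - 14 z^{3} + z^{2} - 18 z - 5}{4 z^{2} + 4}, which equals f(z).
F(6) = - \frac{537}{2} - \log{\left(37 \right)}; F(2) = - \frac{15}{2} - \log{\left(5 \right)}.
Integral = F(6) - F(2) = -261 - \log{\left(111 \right)} + \log{\left(15 \right)}.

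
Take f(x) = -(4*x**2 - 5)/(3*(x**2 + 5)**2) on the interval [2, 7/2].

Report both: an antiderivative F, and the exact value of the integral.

Differentiate the proposed F(x) back; it has to land on f(x) exactly.
F(x) = (-3*sqrt(5)*x**2*atan(sqrt(5)*x/5) + 25*x - 15*sqrt(5)*atan(sqrt(5)*x/5))/(30*x**2 + 150) is an antiderivative of f.
Check: d/dx[(-3*sqrt(5)*x**2*atan(sqrt(5)*x/5) + 25*x - 15*sqrt(5)*atan(sqrt(5)*x/5))/(30*x**2 + 150)] = (5 - 4*x**2)/(3*x**4 + 30*x**2 + 75), which equals f(x).
F(7/2) = -sqrt(5)*atan(7*sqrt(5)/10)/10 + 35/207; F(2) = -sqrt(5)*atan(2*sqrt(5)/5)/10 + 5/27.
Integral = F(7/2) - F(2) = -sqrt(5)*atan(7*sqrt(5)/10)/10 - 10/621 + sqrt(5)*atan(2*sqrt(5)/5)/10.

Antiderivative: F(x) = (-3*sqrt(5)*x**2*atan(sqrt(5)*x/5) + 25*x - 15*sqrt(5)*atan(sqrt(5)*x/5))/(30*x**2 + 150); value = -sqrt(5)*atan(7*sqrt(5)/10)/10 - 10/621 + sqrt(5)*atan(2*sqrt(5)/5)/10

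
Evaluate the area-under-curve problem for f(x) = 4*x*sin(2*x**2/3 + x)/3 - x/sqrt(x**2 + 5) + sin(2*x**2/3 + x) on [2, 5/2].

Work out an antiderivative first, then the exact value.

Antiderivative: F(x) = -sqrt(x**2 + 5) - cos(2*x**2/3 + x); value = -3*sqrt(5)/2 - cos(20/3) + cos(14/3) + 3

The integrand splits into summands that can be handled one at a time.
F(x) = -sqrt(x**2 + 5) - cos(2*x**2/3 + x) is an antiderivative of f.
Check: d/dx[-sqrt(x**2 + 5) - cos(2*x**2/3 + x)] = (4*x*sqrt(x**2 + 5)*sin(2*x**2/3 + x) - 3*x + 3*sqrt(x**2 + 5)*sin(2*x**2/3 + x))/(3*sqrt(x**2 + 5)), which equals f(x).
F(5/2) = -3*sqrt(5)/2 - cos(20/3); F(2) = -3 - cos(14/3).
Integral = F(5/2) - F(2) = -3*sqrt(5)/2 - cos(20/3) + cos(14/3) + 3.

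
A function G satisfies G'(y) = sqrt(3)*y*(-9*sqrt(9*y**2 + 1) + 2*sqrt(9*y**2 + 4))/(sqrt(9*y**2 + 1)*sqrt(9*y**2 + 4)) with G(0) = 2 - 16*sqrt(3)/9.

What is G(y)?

G(y) = sqrt(3)*(2*sqrt(9*y**2 + 1) - 9*sqrt(9*y**2 + 4) + 6*sqrt(3))/9

Whatever form G(y) takes, its d/dy must return the stated G'(y).
A general antiderivative is 2*sqrt(3*y**2 + 1/3)/3 - 3*sqrt(3*y**2 + 4/3) + C.
The condition gives C = 2 - 16*sqrt(3)/9 - (-16*sqrt(3)/9) = 2.
So G(y) = sqrt(3)*(2*sqrt(9*y**2 + 1) - 9*sqrt(9*y**2 + 4) + 6*sqrt(3))/9.
Check: d/dy[sqrt(3)*(2*sqrt(9*y**2 + 1) - 9*sqrt(9*y**2 + 4) + 6*sqrt(3))/9] = (-9*sqrt(3)*y*sqrt(9*y**2 + 1) + 2*sqrt(3)*y*sqrt(9*y**2 + 4))/(sqrt(9*y**2 + 1)*sqrt(9*y**2 + 4)), which equals G'(y).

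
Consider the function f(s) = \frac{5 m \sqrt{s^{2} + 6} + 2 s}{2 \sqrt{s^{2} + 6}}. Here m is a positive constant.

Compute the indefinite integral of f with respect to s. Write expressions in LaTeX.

Check any antiderivative F(s) by computing F'(s) and comparing it with f(s).
Check: d/ds[\frac{5 m s}{2} + \sqrt{s^{2} + 6}] = \frac{5 m \sqrt{s^{2} + 6} + 2 s}{2 \sqrt{s^{2} + 6}} = f(s).

F(s) = \frac{5 m s}{2} + \sqrt{s^{2} + 6} + C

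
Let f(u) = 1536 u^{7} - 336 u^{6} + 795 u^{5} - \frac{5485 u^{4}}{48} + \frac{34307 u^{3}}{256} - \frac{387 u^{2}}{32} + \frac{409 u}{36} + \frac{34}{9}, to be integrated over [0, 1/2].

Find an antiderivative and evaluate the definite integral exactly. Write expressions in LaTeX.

The integrand splits into summands that can be handled one at a time.
F(u) = \frac{5308416 u^{8} - 1327104 u^{7} + 3663360 u^{6} - 631872 u^{5} + 926289 u^{4} - 111456 u^{3} + 157056 u^{2} + 104448 u - 23552}{27648} is an antiderivative of f.
Check: d/du[\frac{5308416 u^{8} - 1327104 u^{7} + 3663360 u^{6} - 631872 u^{5} + 926289 u^{4} - 111456 u^{3} + 157056 u^{2} + 104448 u - 23552}{27648}] = 1536 u^{7} - 336 u^{6} + 795 u^{5} - \frac{5485 u^{4}}{48} + \frac{34307 u^{3}}{256} - \frac{387 u^{2}}{32} + \frac{409 u}{36} + \frac{34}{9} = f(u).
F(1/2) = \frac{2556145}{442368}; F(0) = - \frac{23}{27}.
Integral = F(1/2) - F(0) = \frac{977659}{147456}.

Antiderivative: F(u) = \frac{5308416 u^{8} - 1327104 u^{7} + 3663360 u^{6} - 631872 u^{5} + 926289 u^{4} - 111456 u^{3} + 157056 u^{2} + 104448 u - 23552}{27648}; value = \frac{977659}{147456}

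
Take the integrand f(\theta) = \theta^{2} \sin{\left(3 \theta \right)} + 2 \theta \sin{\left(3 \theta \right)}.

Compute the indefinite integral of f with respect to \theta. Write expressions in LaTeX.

F(\theta) = - \frac{\theta^{2} \cos{\left(3 \theta \right)}}{3} + \frac{2 \theta \sin{\left(3 \theta \right)}}{9} - \frac{2 \theta \cos{\left(3 \theta \right)}}{3} + \frac{2 \sin{\left(3 \theta \right)}}{9} + \frac{2 \cos{\left(3 \theta \right)}}{27} + C

The integrand splits into summands that can be handled one at a time.
Check: d/d\theta[- \frac{\theta^{2} \cos{\left(3 \theta \right)}}{3} + \frac{2 \theta \sin{\left(3 \theta \right)}}{9} - \frac{2 \theta \cos{\left(3 \theta \right)}}{3} + \frac{2 \sin{\left(3 \theta \right)}}{9} + \frac{2 \cos{\left(3 \theta \right)}}{27}] = \theta^{2} \sin{\left(3 \theta \right)} + 2 \theta \sin{\left(3 \theta \right)} = f(\theta).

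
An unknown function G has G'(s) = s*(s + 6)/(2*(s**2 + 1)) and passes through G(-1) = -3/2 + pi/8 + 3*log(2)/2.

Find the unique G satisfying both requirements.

G(s) = (s + 3*log(s**2 + 1) - atan(s) - 2)/2

Any candidate G(s) must reproduce the stated G'(s) exactly.
A general antiderivative is s/2 + 3*log(s**2 + 1)/2 - atan(s)/2 + C.
The condition gives C = -3/2 + pi/8 + 3*log(2)/2 - (-1/2 + pi/8 + 3*log(2)/2) = -1.
So G(s) = (s + 3*log(s**2 + 1) - atan(s) - 2)/2.
Check: d/ds[(s + 3*log(s**2 + 1) - atan(s) - 2)/2] = (s**2 + 6*s)/(2*s**2 + 2), which equals G'(s).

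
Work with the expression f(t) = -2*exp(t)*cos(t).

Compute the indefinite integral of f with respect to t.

An antiderivative F(t) passes only if d/dt[F] lands on f(t) exactly.
Check: d/dt[-exp(t)*sin(t) - exp(t)*cos(t)] = -2*exp(t)*cos(t) = f(t).

F(t) = -exp(t)*sin(t) - exp(t)*cos(t) + C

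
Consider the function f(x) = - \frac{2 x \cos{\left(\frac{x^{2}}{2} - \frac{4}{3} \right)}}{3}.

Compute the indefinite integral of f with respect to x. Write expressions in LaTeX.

The substitution u = \frac{x^{2}}{2} - \frac{4}{3} works: f is exactly (dF/du)*(du/dx) for that inner function.
Check: d/dx[- \frac{2 \sin{\left(\frac{x^{2}}{2} - \frac{4}{3} \right)}}{3}] = - \frac{2 x \cos{\left(\frac{x^{2}}{2} - \frac{4}{3} \right)}}{3} = f(x).

F(x) = - \frac{2 \sin{\left(\frac{x^{2}}{2} - \frac{4}{3} \right)}}{3} + C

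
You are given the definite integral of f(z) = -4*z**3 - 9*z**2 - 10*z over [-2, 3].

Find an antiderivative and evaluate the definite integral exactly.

Antiderivative: F(z) = -z**4 - 3*z**3 - 5*z**2; value = -195

The integrand splits into summands that can be handled one at a time.
F(z) = -z**4 - 3*z**3 - 5*z**2 is an antiderivative of f.
Check: d/dz[-z**4 - 3*z**3 - 5*z**2] = -4*z**3 - 9*z**2 - 10*z = f(z).
F(3) = -207; F(-2) = -12.
Integral = F(3) - F(-2) = -195.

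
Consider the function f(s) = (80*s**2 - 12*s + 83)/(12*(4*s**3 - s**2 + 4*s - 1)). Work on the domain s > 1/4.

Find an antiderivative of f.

An antiderivative is F(s) = 5*log(4*s - 1)/3 - atan(s)/4.

Differentiate the proposed F(s) back; it has to land on f(s) exactly.
Check: d/ds[5*log(4*s - 1)/3 - atan(s)/4] = (80*s**2 - 12*s + 83)/(48*s**3 - 12*s**2 + 48*s - 12), which equals f(s).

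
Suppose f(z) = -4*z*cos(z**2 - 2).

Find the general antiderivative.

F(z) = -2*sin(z**2 - 2) + C

The substitution u = z**2 - 2 works: f is exactly (dF/du)*(du/dz) for that inner function.
Check: d/dz[-2*sin(z**2 - 2)] = -4*z*cos(z**2 - 2) = f(z).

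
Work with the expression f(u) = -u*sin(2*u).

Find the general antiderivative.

F(u) = (2*u*cos(2*u) - sin(2*u))/4 + C

Differentiate the proposed F(u) back; it has to land on f(u) exactly.
Check: d/du[(2*u*cos(2*u) - sin(2*u))/4] = -u*sin(2*u) = f(u).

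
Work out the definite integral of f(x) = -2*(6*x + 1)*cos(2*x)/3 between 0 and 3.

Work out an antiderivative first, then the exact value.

Antiderivative: F(x) = -2*x*sin(2*x) - sin(2*x)/3 - cos(2*x); value = -cos(6) + 1 - 19*sin(6)/3

Differentiate the proposed F(x) back; it has to land on f(x) exactly.
F(x) = -2*x*sin(2*x) - sin(2*x)/3 - cos(2*x) is an antiderivative of f.
Check: d/dx[-2*x*sin(2*x) - sin(2*x)/3 - cos(2*x)] = -4*x*cos(2*x) - 2*cos(2*x)/3, which equals f(x).
F(3) = -cos(6) - 19*sin(6)/3; F(0) = -1.
Integral = F(3) - F(0) = -cos(6) + 1 - 19*sin(6)/3.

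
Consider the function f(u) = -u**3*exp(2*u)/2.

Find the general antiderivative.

Recognize the product-rule pattern: f = v'r + vr' with v = -u**3/4 + 3*u**2/8 - 3*u/8 + 3/16, r = exp(2*u), so integration by parts undoes it.
Check: d/du[(-4*u**3 + 6*u**2 - 6*u + 3)*exp(2*u)/16] = -u**3*exp(2*u)/2 = f(u).

F(u) = (-4*u**3 + 6*u**2 - 6*u + 3)*exp(2*u)/16 + C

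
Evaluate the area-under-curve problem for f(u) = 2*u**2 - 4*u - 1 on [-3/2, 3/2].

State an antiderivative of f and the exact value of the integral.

Antiderivative: F(u) = 2*u**3/3 - 2*u**2 - u; value = 3/2

Integrate term by term and add the pieces.
F(u) = 2*u**3/3 - 2*u**2 - u is an antiderivative of f.
Check: d/du[2*u**3/3 - 2*u**2 - u] = 2*u**2 - 4*u - 1 = f(u).
F(3/2) = -15/4; F(-3/2) = -21/4.
Integral = F(3/2) - F(-3/2) = 3/2.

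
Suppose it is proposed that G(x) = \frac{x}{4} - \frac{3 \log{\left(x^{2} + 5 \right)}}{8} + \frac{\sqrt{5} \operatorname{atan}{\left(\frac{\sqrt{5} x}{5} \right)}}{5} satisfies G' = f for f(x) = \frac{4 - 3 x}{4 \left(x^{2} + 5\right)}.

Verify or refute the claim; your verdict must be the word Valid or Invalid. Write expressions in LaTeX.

d/dx[G] = \frac{x^{2} - 3 x + 9}{4 x^{2} + 20}
d/dx[G] - f(x) = \frac{1}{4} != 0.

Invalid: d/dx[G] - f = \frac{1}{4}, which is not 0.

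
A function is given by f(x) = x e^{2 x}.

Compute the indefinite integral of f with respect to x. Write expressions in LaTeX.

f has the shape u'v + uv' for u = \frac{x}{2} - \frac{1}{4} and v = e^{2 x} — it is the derivative of the product u*v.
Check: d/dx[\frac{\left(2 x - 1\right) e^{2 x}}{4}] = x e^{2 x} = f(x).

F(x) = \frac{\left(2 x - 1\right) e^{2 x}}{4} + C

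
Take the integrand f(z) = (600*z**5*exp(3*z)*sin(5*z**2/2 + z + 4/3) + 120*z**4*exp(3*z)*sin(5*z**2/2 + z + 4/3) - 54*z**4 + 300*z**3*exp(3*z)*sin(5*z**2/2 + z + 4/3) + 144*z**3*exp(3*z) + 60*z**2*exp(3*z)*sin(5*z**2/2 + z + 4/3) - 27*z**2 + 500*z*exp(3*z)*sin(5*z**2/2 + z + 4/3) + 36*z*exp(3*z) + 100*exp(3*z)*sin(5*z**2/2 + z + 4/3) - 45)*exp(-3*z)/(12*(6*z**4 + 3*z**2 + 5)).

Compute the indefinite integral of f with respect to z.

An antiderivative F(z) passes only if d/dz[F] lands on f(z) exactly.
Check: d/dz[log(2*z**4 + z**2 + 5/3)/2 - 5*cos(5*z**2/2 + z + 4/3)/3 + exp(-3*z)/4] = (600*z**5*exp(3*z)*sin(5*z**2/2 + z + 4/3) + 120*z**4*exp(3*z)*sin(5*z**2/2 + z + 4/3) - 54*z**4 + 300*z**3*exp(3*z)*sin(5*z**2/2 + z + 4/3) + 144*z**3*exp(3*z) + 60*z**2*exp(3*z)*sin(5*z**2/2 + z + 4/3) - 27*z**2 + 500*z*exp(3*z)*sin(5*z**2/2 + z + 4/3) + 36*z*exp(3*z) + 100*exp(3*z)*sin(5*z**2/2 + z + 4/3) - 45)/(72*z**4*exp(3*z) + 36*z**2*exp(3*z) + 60*exp(3*z)), which equals f(z).

F(z) = log(2*z**4 + z**2 + 5/3)/2 - 5*cos(5*z**2/2 + z + 4/3)/3 + exp(-3*z)/4 + C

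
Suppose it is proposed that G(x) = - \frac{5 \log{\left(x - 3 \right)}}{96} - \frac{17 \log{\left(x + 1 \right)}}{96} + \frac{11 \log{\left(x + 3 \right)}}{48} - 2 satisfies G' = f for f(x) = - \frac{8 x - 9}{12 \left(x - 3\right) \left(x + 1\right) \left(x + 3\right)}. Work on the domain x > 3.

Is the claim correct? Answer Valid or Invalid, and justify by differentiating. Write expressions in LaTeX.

d/dx[G] = \frac{9 - 8 x}{12 x^{3} + 12 x^{2} - 108 x - 108}
This equals f(x) exactly, so the claim holds.

Valid - differentiating G returns exactly f.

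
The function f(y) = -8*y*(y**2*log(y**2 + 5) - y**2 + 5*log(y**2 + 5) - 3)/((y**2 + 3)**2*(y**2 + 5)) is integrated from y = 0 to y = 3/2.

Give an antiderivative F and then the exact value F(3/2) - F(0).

Recognize the product-rule pattern: f = u'v + uv' with u = 4/(y**2 + 3), v = log(y**2 + 5), so integration by parts undoes it.
F(y) = 4*log(y**2 + 5)/(y**2 + 3) is an antiderivative of f.
Check: d/dy[4*log(y**2 + 5)/(y**2 + 3)] = (-8*y**3*log(y**2 + 5) + 8*y**3 - 40*y*log(y**2 + 5) + 24*y)/(y**6 + 11*y**4 + 39*y**2 + 45), which equals f(y).
F(3/2) = 16*log(29/4)/21; F(0) = 4*log(5)/3.
Integral = F(3/2) - F(0) = -4*log(5)/3 + 16*log(29/4)/21.

Antiderivative: F(y) = 4*log(y**2 + 5)/(y**2 + 3); value = -4*log(5)/3 + 16*log(29/4)/21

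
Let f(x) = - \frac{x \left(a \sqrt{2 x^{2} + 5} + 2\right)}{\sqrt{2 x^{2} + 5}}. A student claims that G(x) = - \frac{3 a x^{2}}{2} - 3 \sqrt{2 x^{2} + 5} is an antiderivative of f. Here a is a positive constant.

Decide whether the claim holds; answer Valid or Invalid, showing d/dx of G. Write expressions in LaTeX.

Invalid: d/dx[G] - f = \frac{- 2 a x \sqrt{2 x^{2} + 5} - 4 x}{\sqrt{2 x^{2} + 5}}, which is not 0.

d/dx[G] = \frac{- 3 a x \sqrt{2 x^{2} + 5} - 6 x}{\sqrt{2 x^{2} + 5}}
d/dx[G] - f(x) = \frac{- 2 a x \sqrt{2 x^{2} + 5} - 4 x}{\sqrt{2 x^{2} + 5}} != 0.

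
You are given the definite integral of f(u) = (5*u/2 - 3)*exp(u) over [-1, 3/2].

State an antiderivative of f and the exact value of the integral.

Antiderivative: F(u) = (5*u - 11)*exp(u)/2; value = -7*exp(3/2)/4 + 8*exp(-1)

f has the shape v'r + vr' for v = 5*u/2 - 11/2 and r = exp(u) — it is the derivative of the product v*r.
F(u) = (5*u - 11)*exp(u)/2 is an antiderivative of f.
Check: d/du[(5*u - 11)*exp(u)/2] = 5*u*exp(u)/2 - 3*exp(u), which equals f(u).
F(3/2) = -7*exp(3/2)/4; F(-1) = -8*exp(-1).
Integral = F(3/2) - F(-1) = -7*exp(3/2)/4 + 8*exp(-1).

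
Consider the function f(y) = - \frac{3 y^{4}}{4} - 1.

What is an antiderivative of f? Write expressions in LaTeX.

Any candidate F(y) must reproduce f(y) exactly when differentiated.
Check: d/dy[- \frac{3 y^{5}}{20} - y] = - \frac{3 y^{4}}{4} - 1 = f(y).

An antiderivative is F(y) = - \frac{3 y^{5}}{20} - y.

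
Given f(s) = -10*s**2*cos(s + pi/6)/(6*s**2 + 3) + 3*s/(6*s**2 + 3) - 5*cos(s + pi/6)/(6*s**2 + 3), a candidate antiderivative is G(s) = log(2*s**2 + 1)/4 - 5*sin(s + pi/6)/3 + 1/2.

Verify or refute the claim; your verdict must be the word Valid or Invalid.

Valid - the claim checks out under differentiation.

d/ds[G] = (-10*s**2*cos(s + pi/6) + 3*s - 5*cos(s + pi/6))/(6*s**2 + 3)
This equals f(s) exactly, so the claim holds.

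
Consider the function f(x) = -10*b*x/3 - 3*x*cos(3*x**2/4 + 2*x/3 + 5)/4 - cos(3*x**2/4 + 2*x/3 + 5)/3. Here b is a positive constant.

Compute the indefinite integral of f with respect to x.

F(x) = (-10*b*x**2 - 3*sin(3*x**2/4 + 2*x/3 + 5))/6 + C

Integrate term by term and add the pieces.
Check: d/dx[(-10*b*x**2 - 3*sin(3*x**2/4 + 2*x/3 + 5))/6] = -10*b*x/3 - 3*x*cos(3*x**2/4 + 2*x/3 + 5)/4 - cos(3*x**2/4 + 2*x/3 + 5)/3 = f(x).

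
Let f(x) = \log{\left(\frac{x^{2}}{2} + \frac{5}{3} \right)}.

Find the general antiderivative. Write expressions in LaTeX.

F(x) = x \log{\left(\frac{x^{2}}{2} + \frac{5}{3} \right)} - 2 x + \frac{2 \sqrt{30} \operatorname{atan}{\left(\frac{\sqrt{30} x}{10} \right)}}{3} + C

Any candidate F(x) must reproduce f(x) exactly when differentiated.
Check: d/dx[x \log{\left(\frac{x^{2}}{2} + \frac{5}{3} \right)} - 2 x + \frac{2 \sqrt{30} \operatorname{atan}{\left(\frac{\sqrt{30} x}{10} \right)}}{3}] = \log{\left(3 x^{2} + 10 \right)} - \log{\left(6 \right)}, which equals f(x).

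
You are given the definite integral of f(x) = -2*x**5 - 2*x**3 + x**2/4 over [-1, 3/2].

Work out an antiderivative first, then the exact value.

The integrand splits into summands that can be handled one at a time.
F(x) = -x**6/3 - x**4/2 + x**3/12 is an antiderivative of f.
Check: d/dx[-x**6/3 - x**4/2 + x**3/12] = -2*x**5 - 2*x**3 + x**2/4 = f(x).
F(3/2) = -387/64; F(-1) = -11/12.
Integral = F(3/2) - F(-1) = -985/192.

Antiderivative: F(x) = -x**6/3 - x**4/2 + x**3/12; value = -985/192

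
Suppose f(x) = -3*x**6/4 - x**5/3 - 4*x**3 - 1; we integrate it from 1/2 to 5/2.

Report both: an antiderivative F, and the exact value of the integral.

Integrate term by term and add the pieces.
F(x) = -x*(27*x**6 + 14*x**5 + 252*x**3 + 252)/252 is an antiderivative of f.
Check: d/dx[-x*(27*x**6 + 14*x**5 + 252*x**3 + 252)/252] = -3*x**6/4 - x**5/3 - 4*x**3 - 1 = f(x).
F(5/2) = -3887515/32256; F(1/2) = -18199/32256.
Integral = F(5/2) - F(1/2) = -107481/896.

Antiderivative: F(x) = -x*(27*x**6 + 14*x**5 + 252*x**3 + 252)/252; value = -107481/896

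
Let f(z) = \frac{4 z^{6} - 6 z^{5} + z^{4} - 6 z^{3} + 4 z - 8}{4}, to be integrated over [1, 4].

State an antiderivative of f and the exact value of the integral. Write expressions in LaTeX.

A candidate is checked by its d/dz: the result must match f(z).
F(z) = \frac{z^{7}}{7} - \frac{z^{6}}{4} + \frac{z^{5}}{20} - \frac{3 z^{4}}{8} + \frac{z^{2}}{2} - 2 z is an antiderivative of f.
Check: d/dz[\frac{z^{7}}{7} - \frac{z^{6}}{4} + \frac{z^{5}}{20} - \frac{3 z^{4}}{8} + \frac{z^{2}}{2} - 2 z] = z^{6} - \frac{3 z^{5}}{2} + \frac{z^{4}}{4} - \frac{3 z^{3}}{2} + z - 2, which equals f(z).
F(4) = \frac{44512}{35}; F(1) = - \frac{541}{280}.
Integral = F(4) - F(1) = \frac{356637}{280}.

Antiderivative: F(z) = \frac{z^{7}}{7} - \frac{z^{6}}{4} + \frac{z^{5}}{20} - \frac{3 z^{4}}{8} + \frac{z^{2}}{2} - 2 z; value = \frac{356637}{280}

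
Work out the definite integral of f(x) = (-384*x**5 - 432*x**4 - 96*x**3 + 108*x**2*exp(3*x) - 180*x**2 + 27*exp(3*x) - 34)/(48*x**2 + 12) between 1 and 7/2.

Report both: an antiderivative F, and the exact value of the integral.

An antiderivative F(x) passes only if d/dx[F] lands on f(x) exactly.
F(x) = -2*x**4 - 3*x**3 - 3*x/2 + 3*exp(3*x)/4 - 2*atan(2*x)/3 is an antiderivative of f.
Check: d/dx[-2*x**4 - 3*x**3 - 3*x/2 + 3*exp(3*x)/4 - 2*atan(2*x)/3] = (-384*x**5 - 432*x**4 - 96*x**3 + 108*x**2*exp(3*x) - 180*x**2 + 27*exp(3*x) - 34)/(48*x**2 + 12) = f(x).
F(7/2) = -434 - 2*atan(7)/3 + 3*exp(21/2)/4; F(1) = -13/2 - 2*atan(2)/3 + 3*exp(3)/4.
Integral = F(7/2) - F(1) = -855/2 - 3*exp(3)/4 - 2*atan(7)/3 + 2*atan(2)/3 + 3*exp(21/2)/4.

Antiderivative: F(x) = -2*x**4 - 3*x**3 - 3*x/2 + 3*exp(3*x)/4 - 2*atan(2*x)/3; value = -855/2 - 3*exp(3)/4 - 2*atan(7)/3 + 2*atan(2)/3 + 3*exp(21/2)/4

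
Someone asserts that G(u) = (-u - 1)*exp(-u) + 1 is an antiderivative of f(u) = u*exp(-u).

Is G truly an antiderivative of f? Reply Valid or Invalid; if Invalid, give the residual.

d/du[G] = u*exp(-u)
This equals f(u) exactly, so the claim holds.

Valid. The derivative of G reproduces f.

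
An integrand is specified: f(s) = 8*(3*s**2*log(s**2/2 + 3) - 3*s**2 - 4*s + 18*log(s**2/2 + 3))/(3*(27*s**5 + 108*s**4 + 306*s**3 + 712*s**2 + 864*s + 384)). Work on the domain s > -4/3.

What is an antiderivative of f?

f has the shape u'v + uv' for u = -4/(3*(3*s + 4)**2) and v = log(s**2/2 + 3) — it is the derivative of the product u*v.
Check: d/ds[-4*log(s**2/2 + 3)/(27*s**2 + 72*s + 48)] = (24*s**2*log(s**2/2 + 3) - 24*s**2 - 32*s + 144*log(s**2/2 + 3))/(81*s**5 + 324*s**4 + 918*s**3 + 2136*s**2 + 2592*s + 1152), which equals f(s).

An antiderivative is F(s) = -4*log(s**2/2 + 3)/(27*s**2 + 72*s + 48).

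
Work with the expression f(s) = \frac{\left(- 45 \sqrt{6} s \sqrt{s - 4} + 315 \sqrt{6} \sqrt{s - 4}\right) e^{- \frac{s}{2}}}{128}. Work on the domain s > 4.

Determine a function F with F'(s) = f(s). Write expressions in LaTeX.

Recognize the product-rule pattern: f = u'v + uv' with u = \frac{15 \left(\frac{3 s}{2} - 6\right)^{\frac{3}{2}}}{16}, v = e^{- \frac{s}{2}}, so integration by parts undoes it.
Check: d/ds[\frac{15 \left(\frac{3 s}{2} - 6\right)^{\frac{3}{2}} e^{- \frac{s}{2}}}{16}] = \frac{\sqrt{2} \left(- 45 \sqrt{3} s \sqrt{s - 4} + 315 \sqrt{3} \sqrt{s - 4}\right) e^{- \frac{s}{2}}}{128}, which equals f(s).

An antiderivative is F(s) = \frac{15 \left(\frac{3 s}{2} - 6\right)^{\frac{3}{2}} e^{- \frac{s}{2}}}{16}.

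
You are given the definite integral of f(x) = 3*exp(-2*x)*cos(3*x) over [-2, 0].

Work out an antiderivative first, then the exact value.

Antiderivative: F(x) = 3*(3*sin(3*x) - 2*cos(3*x))*exp(-2*x)/13; value = 9*exp(4)*sin(6)/13 - 6/13 + 6*exp(4)*cos(6)/13

Differentiate the proposed F(x) back; it has to land on f(x) exactly.
F(x) = 3*(3*sin(3*x) - 2*cos(3*x))*exp(-2*x)/13 is an antiderivative of f.
Check: d/dx[3*(3*sin(3*x) - 2*cos(3*x))*exp(-2*x)/13] = 3*exp(-2*x)*cos(3*x) = f(x).
F(0) = -6/13; F(-2) = -6*exp(4)*cos(6)/13 - 9*exp(4)*sin(6)/13.
Integral = F(0) - F(-2) = 9*exp(4)*sin(6)/13 - 6/13 + 6*exp(4)*cos(6)/13.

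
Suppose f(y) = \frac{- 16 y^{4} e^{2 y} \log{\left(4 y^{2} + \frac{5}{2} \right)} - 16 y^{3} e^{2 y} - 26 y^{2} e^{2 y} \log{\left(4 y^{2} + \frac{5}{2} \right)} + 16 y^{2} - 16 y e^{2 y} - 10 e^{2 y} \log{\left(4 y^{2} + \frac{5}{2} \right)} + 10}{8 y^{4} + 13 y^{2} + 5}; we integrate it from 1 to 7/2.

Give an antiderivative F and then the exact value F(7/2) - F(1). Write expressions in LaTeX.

Antiderivative: F(y) = - e^{2 y} \log{\left(4 y^{2} + \frac{5}{2} \right)} + 2 \operatorname{atan}{\left(y \right)}; value = - e^{7} \log{\left(\frac{103}{2} \right)} - \frac{\pi}{2} + 2 \operatorname{atan}{\left(\frac{7}{2} \right)} + e^{2} \log{\left(\frac{13}{2} \right)}

A candidate is checked by its d/dy: the result must match f(y).
F(y) = - e^{2 y} \log{\left(4 y^{2} + \frac{5}{2} \right)} + 2 \operatorname{atan}{\left(y \right)} is an antiderivative of f.
Check: d/dy[- e^{2 y} \log{\left(4 y^{2} + \frac{5}{2} \right)} + 2 \operatorname{atan}{\left(y \right)}] = \frac{- 16 y^{4} e^{2 y} \log{\left(4 y^{2} + \frac{5}{2} \right)} - 16 y^{3} e^{2 y} - 26 y^{2} e^{2 y} \log{\left(4 y^{2} + \frac{5}{2} \right)} + 16 y^{2} - 16 y e^{2 y} - 10 e^{2 y} \log{\left(4 y^{2} + \frac{5}{2} \right)} + 10}{8 y^{4} + 13 y^{2} + 5} = f(y).
F(7/2) = - e^{7} \log{\left(\frac{103}{2} \right)} + 2 \operatorname{atan}{\left(\frac{7}{2} \right)}; F(1) = - e^{2} \log{\left(\frac{13}{2} \right)} + \frac{\pi}{2}.
Integral = F(7/2) - F(1) = - e^{7} \log{\left(\frac{103}{2} \right)} - \frac{\pi}{2} + 2 \operatorname{atan}{\left(\frac{7}{2} \right)} + e^{2} \log{\left(\frac{13}{2} \right)}.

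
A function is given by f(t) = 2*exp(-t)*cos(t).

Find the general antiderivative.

F(t) = (sin(t) - cos(t))*exp(-t) + C

Whatever form F(t) takes, F'(t) = f(t) is non-negotiable.
Check: d/dt[(sin(t) - cos(t))*exp(-t)] = 2*exp(-t)*cos(t) = f(t).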